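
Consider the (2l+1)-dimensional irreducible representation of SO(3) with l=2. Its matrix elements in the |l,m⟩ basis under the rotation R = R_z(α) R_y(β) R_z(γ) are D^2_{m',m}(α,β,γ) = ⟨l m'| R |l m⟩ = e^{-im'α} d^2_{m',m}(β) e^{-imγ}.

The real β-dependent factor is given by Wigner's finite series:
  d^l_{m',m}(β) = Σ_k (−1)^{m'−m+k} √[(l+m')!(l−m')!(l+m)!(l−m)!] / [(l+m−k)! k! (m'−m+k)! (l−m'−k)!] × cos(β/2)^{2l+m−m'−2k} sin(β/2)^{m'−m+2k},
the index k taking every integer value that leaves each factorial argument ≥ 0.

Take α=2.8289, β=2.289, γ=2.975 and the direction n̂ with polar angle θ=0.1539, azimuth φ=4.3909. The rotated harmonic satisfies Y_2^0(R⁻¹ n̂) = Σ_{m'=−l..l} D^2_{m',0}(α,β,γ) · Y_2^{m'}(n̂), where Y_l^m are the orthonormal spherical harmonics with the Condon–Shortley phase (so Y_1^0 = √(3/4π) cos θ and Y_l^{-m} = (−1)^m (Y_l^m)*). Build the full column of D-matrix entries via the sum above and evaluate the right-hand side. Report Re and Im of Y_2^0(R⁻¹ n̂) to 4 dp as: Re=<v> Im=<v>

Need the full column D^2_{m',0} for m'=−2..2 at α=2.8289, β=2.289, γ=2.975.
cos(β/2)=0.413501, sin(β/2)=0.910503
d^2_{-2,0}: single k=2 term ⇒ +0.347211;  D = +0.281497-0.203260i
d^2_{-1,0}: k∈[1..2] ⇒ +0.157684 -0.764535 = -0.606851;  D = +0.577424-0.186681i
d^2_{0,0}: k∈[0..2] ⇒ +0.029235 -0.566992 +0.687268 = +0.149511;  D = +0.149511+0.000000i
d^2_{1,0}: k∈[0..1] ⇒ -0.157684 +0.764535 = +0.606851;  D = -0.577424-0.186681i
d^2_{2,0}: single k=0 term ⇒ +0.347211;  D = +0.281497+0.203260i
Y_2^{m'}(θ=0.1539,φ=4.3909) and Σ D·Y over m':
  (+0.2815-0.2033i)·(-0.0073-0.0054i)  (+0.5774-0.1867i)·(-0.0370+0.1110i)  (+0.1495+0.0000i)·(+0.6085+0.0000i)  (-0.5774-0.1867i)·(+0.0370+0.1110i)  (+0.2815+0.2033i)·(-0.0073+0.0054i)
Y_2^0(R⁻¹ n̂) = +0.083433+0.000000i

Re=0.0834 Im=0.0000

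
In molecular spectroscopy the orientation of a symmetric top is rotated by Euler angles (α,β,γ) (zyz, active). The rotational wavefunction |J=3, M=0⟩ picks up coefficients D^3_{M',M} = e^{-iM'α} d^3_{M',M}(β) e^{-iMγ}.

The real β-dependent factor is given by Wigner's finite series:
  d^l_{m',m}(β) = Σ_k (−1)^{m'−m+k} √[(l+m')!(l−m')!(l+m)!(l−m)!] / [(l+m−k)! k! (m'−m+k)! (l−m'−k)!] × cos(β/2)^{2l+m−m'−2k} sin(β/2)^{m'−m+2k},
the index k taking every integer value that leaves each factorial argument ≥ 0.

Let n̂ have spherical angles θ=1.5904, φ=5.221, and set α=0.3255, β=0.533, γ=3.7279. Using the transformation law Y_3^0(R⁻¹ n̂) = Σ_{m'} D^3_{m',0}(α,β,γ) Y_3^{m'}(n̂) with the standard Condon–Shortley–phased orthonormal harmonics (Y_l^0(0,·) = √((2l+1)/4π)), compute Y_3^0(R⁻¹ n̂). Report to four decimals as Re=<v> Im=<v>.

Re=-0.0839 Im=0.0000

Need the full column D^3_{m',0} for m'=−3..3 at α=0.3255, β=0.533, γ=3.7279.
cos(β/2)=0.964699, sin(β/2)=0.263357
d^3_{-3,0}: single k=3 term ⇒ +0.073337;  D = +0.041063+0.060763i
d^3_{-2,0}: k∈[2..3] ⇒ +0.329015 -0.024520 = +0.304495;  D = +0.242219+0.184518i
d^3_{-1,0}: k∈[1..3] ⇒ +0.762242 -0.170420 +0.004234 = +0.596056;  D = +0.564758+0.190608i
d^3_{0,0}: k∈[0..3] ⇒ +0.806027 -0.540627 +0.040291 -0.000334 = +0.305358;  D = +0.305358+0.000000i
d^3_{1,0}: k∈[0..2] ⇒ -0.762242 +0.170420 -0.004234 = -0.596056;  D = -0.564758+0.190608i
d^3_{2,0}: k∈[0..1] ⇒ +0.329015 -0.024520 = +0.304495;  D = +0.242219-0.184518i
d^3_{3,0}: single k=0 term ⇒ -0.073337;  D = -0.041063+0.060763i
Y_3^{m'}(θ=1.5904,φ=5.221) and Σ D·Y over m':
  (+0.0411+0.0608i)·(-0.4166-0.0187i)  (+0.2422+0.1845i)·(+0.0105-0.0170i)  (+0.5648+0.1906i)·(-0.1570-0.2817i)  (+0.3054+0.0000i)·(+0.0219+0.0000i)  (-0.5648+0.1906i)·(+0.1570-0.2817i)  (+0.2422-0.1845i)·(+0.0105+0.0170i)  (-0.0411+0.0608i)·(+0.4166-0.0187i)
Y_3^0(R⁻¹ n̂) = -0.083854-0.000000i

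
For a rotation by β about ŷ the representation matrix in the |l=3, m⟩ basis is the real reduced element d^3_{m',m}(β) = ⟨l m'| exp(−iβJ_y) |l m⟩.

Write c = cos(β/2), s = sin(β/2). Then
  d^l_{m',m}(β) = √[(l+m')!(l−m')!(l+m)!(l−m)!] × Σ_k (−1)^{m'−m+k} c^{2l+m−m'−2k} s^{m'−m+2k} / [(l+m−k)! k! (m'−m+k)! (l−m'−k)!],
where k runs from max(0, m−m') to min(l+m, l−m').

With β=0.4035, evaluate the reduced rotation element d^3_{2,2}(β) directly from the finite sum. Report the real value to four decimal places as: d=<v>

d^3_{2,2}(β=0.4035) via Wigner's sum:
Half-angle: c=0.979717, s=0.200384. N=√(120·1·120·1)=120.000000
The bounds max(0,m−m')=0 and min(l+m,l−m')=1 give 2 terms
  k=0: (−1)^0·120.0000/(120)·0.9797^6·0.2004^0 = +0.884311
  k=1: (−1)^1·120.0000/(24)·0.9797^4·0.2004^2 = -0.184969
d^3_{2,2}(0.4035) = +0.884311 -0.184969 = +0.699341

d=0.6993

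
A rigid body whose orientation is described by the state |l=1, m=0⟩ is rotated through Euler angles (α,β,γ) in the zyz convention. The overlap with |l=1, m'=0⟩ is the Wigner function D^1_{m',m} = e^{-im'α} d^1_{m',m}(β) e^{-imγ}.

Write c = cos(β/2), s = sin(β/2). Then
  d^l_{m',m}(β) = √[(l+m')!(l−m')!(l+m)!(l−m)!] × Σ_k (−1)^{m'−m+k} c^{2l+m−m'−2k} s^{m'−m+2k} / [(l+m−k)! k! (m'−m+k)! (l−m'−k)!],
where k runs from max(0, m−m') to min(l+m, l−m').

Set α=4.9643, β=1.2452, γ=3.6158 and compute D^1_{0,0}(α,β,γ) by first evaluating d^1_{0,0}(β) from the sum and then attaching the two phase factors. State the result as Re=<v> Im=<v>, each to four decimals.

Split into d^1_{0,0}(β=1.2452) × two z-phases.
With c≡cos(β/2)=0.812365 and s≡sin(β/2)=0.583149, N=[1·1·1·1]^{1/2}=1.000000
Admissible k: 0..1 (factorial args all ≥0)
  k=0: (−1)^0·1.0000/(1)·0.8124^2·0.5831^0 = +0.659937
  k=1: (−1)^1·1.0000/(1)·0.8124^0·0.5831^2 = -0.340063
d^1_{0,0}(1.2452) = +0.659937 -0.340063 = +0.319874
D = (+1.000000+0.000000i)·(+0.319874)·(+1.000000+0.000000i) = +0.319874+0.000000i

Re=0.3199 Im=0.0000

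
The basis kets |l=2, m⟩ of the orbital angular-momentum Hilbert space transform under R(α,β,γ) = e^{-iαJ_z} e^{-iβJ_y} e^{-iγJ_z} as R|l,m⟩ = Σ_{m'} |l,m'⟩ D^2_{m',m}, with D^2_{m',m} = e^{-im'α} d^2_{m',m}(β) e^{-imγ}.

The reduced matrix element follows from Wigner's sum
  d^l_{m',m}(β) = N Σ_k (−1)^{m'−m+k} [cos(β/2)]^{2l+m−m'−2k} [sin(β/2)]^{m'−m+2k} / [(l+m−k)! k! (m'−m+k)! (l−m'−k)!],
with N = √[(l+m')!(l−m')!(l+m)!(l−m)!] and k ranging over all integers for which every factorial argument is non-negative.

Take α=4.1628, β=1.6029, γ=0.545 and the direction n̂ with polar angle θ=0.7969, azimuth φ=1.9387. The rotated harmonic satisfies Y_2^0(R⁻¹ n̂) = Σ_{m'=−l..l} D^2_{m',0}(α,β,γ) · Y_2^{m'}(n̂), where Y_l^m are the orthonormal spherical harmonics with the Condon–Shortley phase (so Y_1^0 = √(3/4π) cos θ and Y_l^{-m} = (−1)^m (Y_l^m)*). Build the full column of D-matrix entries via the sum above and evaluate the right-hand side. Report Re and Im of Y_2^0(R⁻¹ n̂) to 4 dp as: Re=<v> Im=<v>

Re=-0.1179 Im=0.0000

Need the full column D^2_{m',0} for m'=−2..2 at α=4.1628, β=1.6029, γ=0.545.
cos(β/2)=0.695666, sin(β/2)=0.718366
d^2_{-2,0}: single k=2 term ⇒ +0.611742;  D = -0.277932+0.544960i
d^2_{-1,0}: k∈[1..2] ⇒ +0.592411 -0.631703 = -0.039292;  D = +0.020524+0.033506i
d^2_{0,0}: k∈[0..2] ⇒ +0.234208 -0.998970 +0.266307 = -0.498455;  D = -0.498455+0.000000i
d^2_{1,0}: k∈[0..1] ⇒ -0.592411 +0.631703 = +0.039292;  D = -0.020524+0.033506i
d^2_{2,0}: single k=0 term ⇒ +0.611742;  D = -0.277932-0.544960i
Y_2^{m'}(θ=0.7969,φ=1.9387) and Σ D·Y over m':
  (-0.2779+0.5450i)·(-0.1465+0.1326i)  (+0.0205+0.0335i)·(-0.1389-0.3603i)  (-0.4985+0.0000i)·(+0.1468+0.0000i)  (-0.0205+0.0335i)·(+0.1389-0.3603i)  (-0.2779-0.5450i)·(-0.1465-0.1326i)
Y_2^0(R⁻¹ n̂) = -0.117858+0.000000i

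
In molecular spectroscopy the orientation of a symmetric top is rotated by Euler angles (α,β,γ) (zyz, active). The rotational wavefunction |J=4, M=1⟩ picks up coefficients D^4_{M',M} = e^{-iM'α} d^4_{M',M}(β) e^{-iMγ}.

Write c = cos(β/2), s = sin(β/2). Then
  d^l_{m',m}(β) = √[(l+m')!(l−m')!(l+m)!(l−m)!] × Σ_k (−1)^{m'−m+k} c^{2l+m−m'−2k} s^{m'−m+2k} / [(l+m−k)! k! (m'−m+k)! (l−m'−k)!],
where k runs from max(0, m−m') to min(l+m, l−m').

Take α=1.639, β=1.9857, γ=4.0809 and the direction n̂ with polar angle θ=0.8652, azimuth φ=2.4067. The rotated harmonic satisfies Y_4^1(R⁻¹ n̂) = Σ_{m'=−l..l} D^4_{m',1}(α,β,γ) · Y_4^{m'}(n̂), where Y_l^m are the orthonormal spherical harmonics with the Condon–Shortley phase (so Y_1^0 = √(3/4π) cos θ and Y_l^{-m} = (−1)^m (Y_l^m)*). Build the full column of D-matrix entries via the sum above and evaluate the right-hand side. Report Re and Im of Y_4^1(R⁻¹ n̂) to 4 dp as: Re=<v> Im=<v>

Need the full column D^4_{m',1} for m'=−4..4 at α=1.639, β=1.9857, γ=4.0809.
cos(β/2)=0.546305, sin(β/2)=0.837586
d^4_{-4,1}: single k=5 term ⇒ +0.502976;  D = -0.395337+0.310956i
d^4_{-3,1}: k∈[4..5] ⇒ +0.579933 -0.817934 = -0.238001;  D = -0.159546-0.176605i
d^4_{-2,1}: k∈[3..5] ⇒ +0.404371 -1.425803 +0.670314 = -0.351118;  D = -0.243895+0.252585i
d^4_{-1,1}: k∈[2..5] ⇒ +0.186496 -1.315165 +1.545749 -0.242235 = +0.174846;  D = -0.133764-0.112598i
d^4_{0,1}: k∈[1..4] ⇒ +0.054399 -0.767239 +1.803514 -0.706573 = +0.384101;  D = -0.226753+0.310027i
d^4_{1,1}: k∈[0..3] ⇒ +0.007934 -0.279744 +1.315165 -1.030500 = +0.012855;  D = +0.010869+0.006864i
d^4_{2,1}: k∈[0..2] ⇒ -0.051607 +0.606556 -0.950536 = -0.395587;  D = -0.187945+0.348089i
d^4_{3,1}: k∈[0..1] ⇒ +0.148027 -0.579933 = -0.431906;  D = +0.393148+0.178823i
d^4_{4,1}: single k=0 term ⇒ -0.213973;  D = +0.075112-0.200356i
Y_4^{m'}(θ=0.8652,φ=2.4067) and Σ D·Y over m':
  (-0.3953+0.3110i)·(-0.1456+0.0298i)  (-0.1595-0.1766i)·(+0.2121-0.2885i)  (-0.2439+0.2526i)·(+0.0380+0.3749i)  (-0.1338-0.1126i)·(+0.0097+0.0088i)  (-0.2268+0.3100i)·(-0.3625+0.0000i)  (+0.0109+0.0069i)·(-0.0097+0.0088i)  (-0.1879+0.3481i)·(+0.0380-0.3749i)  (+0.3931+0.1788i)·(-0.2121-0.2885i)  (+0.0751-0.2004i)·(-0.1456-0.0298i)
Y_4^1(R⁻¹ n̂) = +0.015909-0.285657i

Re=0.0159 Im=-0.2857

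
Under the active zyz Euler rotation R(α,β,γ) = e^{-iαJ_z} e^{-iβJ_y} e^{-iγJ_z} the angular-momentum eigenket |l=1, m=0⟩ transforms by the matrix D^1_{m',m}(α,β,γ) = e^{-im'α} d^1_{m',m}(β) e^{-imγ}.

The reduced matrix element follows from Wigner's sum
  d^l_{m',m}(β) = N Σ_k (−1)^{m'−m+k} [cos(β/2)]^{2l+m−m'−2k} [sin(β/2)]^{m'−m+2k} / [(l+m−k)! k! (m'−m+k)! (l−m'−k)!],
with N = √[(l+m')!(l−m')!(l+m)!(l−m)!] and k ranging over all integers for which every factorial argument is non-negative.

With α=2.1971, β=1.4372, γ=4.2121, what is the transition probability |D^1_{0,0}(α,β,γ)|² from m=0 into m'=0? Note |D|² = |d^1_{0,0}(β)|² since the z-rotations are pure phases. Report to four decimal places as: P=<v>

First d^1_{0,0}(β=1.4372), then the phase factors e^{-i(0)α} and e^{-i(0)γ}:
Half-angle: c=0.752728, s=0.658331. N=√(1·1·1·1)=1.000000
Admissible k: 0..1 (factorial args all ≥0)
  k=0: (−1)^0·1.0000/(1)·0.7527^2·0.6583^0 = +0.566600
  k=1: (−1)^1·1.0000/(1)·0.7527^0·0.6583^2 = -0.433400
d^1_{0,0}(1.4372) = +0.566600 -0.433400 = +0.133199
|D^1_{0,0}|² = |d^1_{0,0}(β)|² = (+0.133199)² = 0.017742 (the z-rotation phases have unit modulus)

P=0.0177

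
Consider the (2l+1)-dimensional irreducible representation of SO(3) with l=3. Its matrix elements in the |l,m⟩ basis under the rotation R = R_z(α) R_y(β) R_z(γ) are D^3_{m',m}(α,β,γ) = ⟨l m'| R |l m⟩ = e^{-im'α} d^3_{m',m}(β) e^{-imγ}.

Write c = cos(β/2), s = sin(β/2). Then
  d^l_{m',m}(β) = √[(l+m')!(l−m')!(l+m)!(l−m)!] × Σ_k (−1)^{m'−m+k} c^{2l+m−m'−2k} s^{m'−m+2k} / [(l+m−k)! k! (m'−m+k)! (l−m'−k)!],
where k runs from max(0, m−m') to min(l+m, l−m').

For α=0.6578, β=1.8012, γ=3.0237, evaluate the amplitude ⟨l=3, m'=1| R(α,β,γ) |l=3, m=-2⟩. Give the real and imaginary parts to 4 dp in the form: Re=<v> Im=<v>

Re=-0.0933 Im=0.1160

First d^3_{1,-2}(β=1.8012), then the phase factors e^{-i(1)α} and e^{-i(-2)γ}:
c=cos(1.8012/2)=0.621140, s=sin(1.8012/2)=0.783700; N=√[24·2·1·120]=75.894664
k: max(0,(-2)−(1))=0 … min(3+(-2),3−(1))=1
  k=0: (−1)^3·75.8947/(12)·0.6211^3·0.7837^3 = -0.729537
  k=1: (−1)^4·75.8947/(24)·0.6211^1·0.7837^5 = +0.580681
d^3_{1,-2}(1.8012) = -0.729537 +0.580681 = -0.148856
Phases: e^{-i·(1)·0.6578}=+0.791339-0.611377i, e^{-i·(-2)·3.0237}=+0.972331-0.233607i ⇒ D=-0.093276+0.116007i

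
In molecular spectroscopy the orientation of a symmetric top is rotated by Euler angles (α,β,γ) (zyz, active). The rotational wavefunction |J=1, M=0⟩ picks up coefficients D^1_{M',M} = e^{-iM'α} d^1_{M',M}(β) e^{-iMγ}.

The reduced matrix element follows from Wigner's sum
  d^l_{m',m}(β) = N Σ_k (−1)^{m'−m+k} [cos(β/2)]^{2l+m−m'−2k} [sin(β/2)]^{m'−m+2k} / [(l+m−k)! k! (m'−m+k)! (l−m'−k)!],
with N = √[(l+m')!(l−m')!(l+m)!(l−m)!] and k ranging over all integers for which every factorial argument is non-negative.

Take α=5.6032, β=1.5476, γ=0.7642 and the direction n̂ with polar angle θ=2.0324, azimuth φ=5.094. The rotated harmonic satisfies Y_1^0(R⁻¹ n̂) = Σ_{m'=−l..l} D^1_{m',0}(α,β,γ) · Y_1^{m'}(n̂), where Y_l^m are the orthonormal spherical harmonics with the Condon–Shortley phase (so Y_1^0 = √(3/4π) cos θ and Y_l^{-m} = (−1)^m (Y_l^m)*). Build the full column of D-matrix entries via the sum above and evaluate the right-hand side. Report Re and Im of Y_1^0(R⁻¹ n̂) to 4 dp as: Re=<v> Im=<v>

Re=0.3768 Im=0.0000

Need the full column D^1_{m',0} for m'=−1..1 at α=5.6032, β=1.5476, γ=0.7642.
cos(β/2)=0.715260, sin(β/2)=0.698858
d^1_{-1,0}: single k=1 term ⇒ +0.706917;  D = +0.549686-0.444496i
d^1_{0,0}: k∈[0..1] ⇒ +0.511597 -0.488403 = +0.023194;  D = +0.023194+0.000000i
d^1_{1,0}: single k=0 term ⇒ -0.706917;  D = -0.549686-0.444496i
Y_1^{m'}(θ=2.0324,φ=5.094) and Σ D·Y over m':
  (+0.5497-0.4445i)·(+0.1152+0.2871i)  (+0.0232+0.0000i)·(-0.2176+0.0000i)  (-0.5497-0.4445i)·(-0.1152+0.2871i)
Y_1^0(R⁻¹ n̂) = +0.376816+0.000000i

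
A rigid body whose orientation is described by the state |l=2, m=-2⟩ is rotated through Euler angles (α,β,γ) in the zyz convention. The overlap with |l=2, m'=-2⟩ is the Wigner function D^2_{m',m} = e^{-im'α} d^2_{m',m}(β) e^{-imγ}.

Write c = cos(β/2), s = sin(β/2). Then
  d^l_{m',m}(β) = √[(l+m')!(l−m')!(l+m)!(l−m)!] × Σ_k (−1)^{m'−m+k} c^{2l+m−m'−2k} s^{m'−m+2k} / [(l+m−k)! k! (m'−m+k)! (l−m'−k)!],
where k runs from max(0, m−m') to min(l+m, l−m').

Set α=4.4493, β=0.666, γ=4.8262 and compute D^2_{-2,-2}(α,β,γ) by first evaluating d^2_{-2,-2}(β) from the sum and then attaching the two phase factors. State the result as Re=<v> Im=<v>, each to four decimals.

Re=0.7624 Im=-0.2346

D^2_{-2,-2}(4.4493,0.666,4.8262) = e^{-i·-2·4.4493}·d^2_{-2,-2}(0.666)·e^{-i·-2·4.8262}. Compute d first:
Half-angle: c=0.945066, s=0.326880. N=√(1·24·1·24)=24.000000
Admissible k: 0..0 (factorial args all ≥0)
  k=0: (−1)^0·24.0000/(24)·0.9451^4·0.3269^0 = +0.797716
d^2_{-2,-2}(0.666) = +0.797716
Phases: e^{-i·(-2)·4.4493}=-0.864733+0.502232i, e^{-i·(-2)·4.8262}=-0.974206-0.225662i ⇒ D=+0.762427-0.234641i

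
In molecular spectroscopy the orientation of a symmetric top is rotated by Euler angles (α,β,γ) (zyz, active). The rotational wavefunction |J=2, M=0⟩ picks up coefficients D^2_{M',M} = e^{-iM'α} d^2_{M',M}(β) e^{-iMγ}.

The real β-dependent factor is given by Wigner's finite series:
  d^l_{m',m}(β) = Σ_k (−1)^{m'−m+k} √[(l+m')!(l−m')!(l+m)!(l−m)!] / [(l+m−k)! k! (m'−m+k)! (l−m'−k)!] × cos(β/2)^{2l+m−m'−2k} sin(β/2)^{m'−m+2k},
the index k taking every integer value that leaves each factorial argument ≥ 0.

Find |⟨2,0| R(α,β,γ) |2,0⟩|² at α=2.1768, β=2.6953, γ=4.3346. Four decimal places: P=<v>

Split into d^2_{0,0}(β=2.6953) × two z-phases.
Half-angle: c=0.221299, s=0.975206. N=√(2·2·2·2)=4.000000
k∈{0,1,2} keeps every argument non-negative
  k=0: (−1)^0·4.0000/(4)·0.2213^4·0.9752^0 = +0.002398
  k=1: (−1)^1·4.0000/(1)·0.2213^2·0.9752^2 = -0.186300
  k=2: (−1)^2·4.0000/(4)·0.2213^0·0.9752^4 = +0.904452
d^2_{0,0}(2.6953) = +0.002398 -0.186300 +0.904452 = +0.720551
|D^2_{0,0}|² = |d^2_{0,0}(β)|² = (+0.720551)² = 0.519193 (the z-rotation phases have unit modulus)

P=0.5192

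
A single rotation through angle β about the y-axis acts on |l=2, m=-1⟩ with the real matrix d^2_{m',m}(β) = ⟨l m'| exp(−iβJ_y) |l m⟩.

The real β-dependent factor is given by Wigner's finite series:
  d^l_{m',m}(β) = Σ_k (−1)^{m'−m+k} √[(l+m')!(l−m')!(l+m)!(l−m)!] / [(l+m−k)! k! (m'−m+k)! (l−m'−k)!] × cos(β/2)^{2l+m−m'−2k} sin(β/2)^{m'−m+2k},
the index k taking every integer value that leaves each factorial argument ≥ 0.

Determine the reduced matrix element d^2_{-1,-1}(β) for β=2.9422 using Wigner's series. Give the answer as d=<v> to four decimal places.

d^2_{-1,-1}(β=2.9422) via Wigner's sum:
With c≡cos(β/2)=0.099531 and s≡sin(β/2)=0.995034, N=[1·6·1·6]^{1/2}=6.000000
Admissible k: 0..1 (factorial args all ≥0)
  k=0: (−1)^0·6.0000/(6)·0.0995^4·0.9950^0 = +0.000098
  k=1: (−1)^1·6.0000/(2)·0.0995^2·0.9950^2 = -0.029425
d^2_{-1,-1}(2.9422) = +0.000098 -0.029425 = -0.029327

d=-0.0293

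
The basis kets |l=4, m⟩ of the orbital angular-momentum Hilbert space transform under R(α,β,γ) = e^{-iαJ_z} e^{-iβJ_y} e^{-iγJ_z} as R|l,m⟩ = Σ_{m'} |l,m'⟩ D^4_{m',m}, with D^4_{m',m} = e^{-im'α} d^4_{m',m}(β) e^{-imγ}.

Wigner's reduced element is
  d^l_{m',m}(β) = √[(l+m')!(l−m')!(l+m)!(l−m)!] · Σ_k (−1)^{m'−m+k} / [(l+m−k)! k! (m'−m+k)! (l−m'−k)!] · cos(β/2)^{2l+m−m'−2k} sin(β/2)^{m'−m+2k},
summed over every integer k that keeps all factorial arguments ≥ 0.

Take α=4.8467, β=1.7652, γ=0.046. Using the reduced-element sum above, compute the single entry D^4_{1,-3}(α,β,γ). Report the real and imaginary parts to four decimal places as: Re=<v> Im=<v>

First d^4_{1,-3}(β=1.7652), then the phase factors e^{-i(1)α} and e^{-i(-3)γ}:
Half-angle: c=0.635145, s=0.772393. N=√(120·6·1·5040)=1904.940944
k∈{0,1} keeps every argument non-negative
  k=0: (−1)^4·1904.9409/(144)·0.6351^4·0.7724^4 = +0.766238
  k=1: (−1)^5·1904.9409/(240)·0.6351^2·0.7724^6 = -0.679901
d^4_{1,-3}(1.7652) = +0.766238 -0.679901 = +0.086337
Phases: e^{-i·(1)·4.8467}=+0.133908+0.990994i, e^{-i·(-3)·0.046}=+0.990493+0.137562i ⇒ D=-0.000318+0.086337i

Re=-0.0003 Im=0.0863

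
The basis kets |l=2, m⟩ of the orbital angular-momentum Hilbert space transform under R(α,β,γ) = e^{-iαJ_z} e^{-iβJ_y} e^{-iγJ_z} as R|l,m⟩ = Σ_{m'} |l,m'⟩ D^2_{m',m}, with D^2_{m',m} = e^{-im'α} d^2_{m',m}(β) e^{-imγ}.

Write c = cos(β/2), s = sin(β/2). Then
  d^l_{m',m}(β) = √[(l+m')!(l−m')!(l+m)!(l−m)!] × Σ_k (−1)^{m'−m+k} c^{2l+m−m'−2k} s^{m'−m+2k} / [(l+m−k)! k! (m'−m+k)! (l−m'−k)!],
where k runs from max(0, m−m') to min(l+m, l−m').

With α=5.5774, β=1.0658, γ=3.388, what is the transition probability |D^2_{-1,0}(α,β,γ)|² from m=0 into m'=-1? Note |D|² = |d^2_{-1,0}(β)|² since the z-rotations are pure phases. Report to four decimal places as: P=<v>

Split into d^2_{-1,0}(β=1.0658) × two z-phases.
c=cos(1.0658/2)=0.861337, s=sin(1.0658/2)=0.508033; N=√[1·6·2·2]=4.898979
k: max(0,(0)−(-1))=1 … min(2+(0),2−(-1))=2
  k=1: (−1)^0·4.8990/(2)·0.8613^3·0.5080^1 = +0.795221
  k=2: (−1)^1·4.8990/(2)·0.8613^1·0.5080^3 = -0.276647
d^2_{-1,0}(1.0658) = +0.795221 -0.276647 = +0.518574
|D^2_{-1,0}|² = |d^2_{-1,0}(β)|² = (+0.518574)² = 0.268919 (the z-rotation phases have unit modulus)

P=0.2689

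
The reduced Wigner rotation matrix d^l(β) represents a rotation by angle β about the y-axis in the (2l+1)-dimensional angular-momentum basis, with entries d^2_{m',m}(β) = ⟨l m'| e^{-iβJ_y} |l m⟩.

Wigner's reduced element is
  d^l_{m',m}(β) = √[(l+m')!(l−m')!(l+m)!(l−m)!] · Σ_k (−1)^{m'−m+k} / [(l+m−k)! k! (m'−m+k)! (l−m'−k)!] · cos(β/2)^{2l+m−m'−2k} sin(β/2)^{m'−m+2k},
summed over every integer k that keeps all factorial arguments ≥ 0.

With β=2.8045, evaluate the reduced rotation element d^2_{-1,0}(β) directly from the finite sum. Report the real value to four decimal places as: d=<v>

d=-0.3823

d^2_{-1,0}(β=2.8045) via Wigner's sum:
Half-angle: c=0.167749, s=0.985830. N=√(1·6·2·2)=4.898979
Admissible k: 1..2 (factorial args all ≥0)
  k=1: (−1)^0·4.8990/(2)·0.1677^3·0.9858^1 = +0.011399
  k=2: (−1)^1·4.8990/(2)·0.1677^1·0.9858^3 = -0.393679
d^2_{-1,0}(2.8045) = +0.011399 -0.393679 = -0.382280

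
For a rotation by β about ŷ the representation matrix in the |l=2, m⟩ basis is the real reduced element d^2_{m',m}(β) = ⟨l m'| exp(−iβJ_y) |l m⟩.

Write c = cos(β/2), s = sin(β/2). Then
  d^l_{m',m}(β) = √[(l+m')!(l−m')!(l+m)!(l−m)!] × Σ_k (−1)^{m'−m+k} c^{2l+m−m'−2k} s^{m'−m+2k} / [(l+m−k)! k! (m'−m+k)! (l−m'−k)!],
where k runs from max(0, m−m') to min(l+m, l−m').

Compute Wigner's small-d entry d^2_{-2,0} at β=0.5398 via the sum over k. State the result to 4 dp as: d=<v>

d=0.1618

d^2_{-2,0}(β=0.5398) via Wigner's sum:
With c≡cos(β/2)=0.963798 and s≡sin(β/2)=0.266635, N=[1·24·2·2]^{1/2}=9.797959
The bounds max(0,m−m')=2 and min(l+m,l−m')=2 give 1 term
  k=2: (−1)^0·9.7980/(4)·0.9638^2·0.2666^2 = +0.161764
d^2_{-2,0}(0.5398) = +0.161764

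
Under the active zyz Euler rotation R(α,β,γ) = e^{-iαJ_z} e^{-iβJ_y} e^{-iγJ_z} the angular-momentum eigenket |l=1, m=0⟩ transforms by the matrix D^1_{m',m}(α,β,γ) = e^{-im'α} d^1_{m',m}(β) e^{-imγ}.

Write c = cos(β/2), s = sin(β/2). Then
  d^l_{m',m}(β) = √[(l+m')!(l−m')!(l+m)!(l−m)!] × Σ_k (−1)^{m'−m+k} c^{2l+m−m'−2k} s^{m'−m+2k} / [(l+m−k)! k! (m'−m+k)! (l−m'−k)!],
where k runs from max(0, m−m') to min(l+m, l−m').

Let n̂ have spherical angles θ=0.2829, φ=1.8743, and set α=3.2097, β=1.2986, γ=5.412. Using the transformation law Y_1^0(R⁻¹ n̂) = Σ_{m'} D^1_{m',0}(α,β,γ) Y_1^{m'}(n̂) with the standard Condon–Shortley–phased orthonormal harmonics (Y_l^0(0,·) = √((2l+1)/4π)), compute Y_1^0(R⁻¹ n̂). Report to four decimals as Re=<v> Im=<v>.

Need the full column D^1_{m',0} for m'=−1..1 at α=3.2097, β=1.2986, γ=5.412.
cos(β/2)=0.796507, sin(β/2)=0.604629
d^1_{-1,0}: single k=1 term ⇒ +0.681073;  D = -0.679494-0.046350i
d^1_{0,0}: k∈[0..1] ⇒ +0.634424 -0.365576 = +0.268848;  D = +0.268848+0.000000i
d^1_{1,0}: single k=0 term ⇒ -0.681073;  D = +0.679494-0.046350i
Y_1^{m'}(θ=0.2829,φ=1.8743) and Σ D·Y over m':
  (-0.6795-0.0464i)·(-0.0288-0.0920i)  (+0.2688+0.0000i)·(+0.4692+0.0000i)  (+0.6795-0.0464i)·(+0.0288-0.0920i)
Y_1^0(R⁻¹ n̂) = +0.156777+0.000000i

Re=0.1568 Im=0.0000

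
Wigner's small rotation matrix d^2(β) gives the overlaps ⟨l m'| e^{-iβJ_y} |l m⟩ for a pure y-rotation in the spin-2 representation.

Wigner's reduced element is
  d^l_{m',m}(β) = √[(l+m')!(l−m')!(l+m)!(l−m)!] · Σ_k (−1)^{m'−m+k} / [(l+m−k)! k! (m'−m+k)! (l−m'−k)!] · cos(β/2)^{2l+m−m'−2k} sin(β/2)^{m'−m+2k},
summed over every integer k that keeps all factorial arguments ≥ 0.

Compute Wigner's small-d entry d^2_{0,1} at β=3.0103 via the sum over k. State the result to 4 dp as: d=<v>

d=-0.1590

d^2_{0,1}(β=3.0103) via Wigner's sum:
c=cos(3.0103/2)=0.065599, s=sin(3.0103/2)=0.997846; N=√[2·2·6·1]=4.898979
The bounds max(0,m−m')=1 and min(l+m,l−m')=2 give 2 terms
  k=1: (−1)^0·4.8990/(2)·0.0656^3·0.9978^1 = +0.000690
  k=2: (−1)^1·4.8990/(2)·0.0656^1·0.9978^3 = -0.159648
d^2_{0,1}(3.0103) = +0.000690 -0.159648 = -0.158958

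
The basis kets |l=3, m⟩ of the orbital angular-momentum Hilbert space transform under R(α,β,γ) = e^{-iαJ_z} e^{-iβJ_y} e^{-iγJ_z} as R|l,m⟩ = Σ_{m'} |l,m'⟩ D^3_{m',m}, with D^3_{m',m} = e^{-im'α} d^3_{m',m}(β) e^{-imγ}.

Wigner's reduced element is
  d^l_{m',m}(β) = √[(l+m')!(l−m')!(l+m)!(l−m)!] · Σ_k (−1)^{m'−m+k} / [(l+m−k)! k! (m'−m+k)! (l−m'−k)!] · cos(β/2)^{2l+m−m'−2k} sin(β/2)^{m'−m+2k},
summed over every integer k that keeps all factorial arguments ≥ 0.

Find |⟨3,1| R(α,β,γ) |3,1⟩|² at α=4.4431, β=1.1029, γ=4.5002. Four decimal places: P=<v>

P=0.1989

D^3_{1,1}(4.4431,1.1029,4.5002) = e^{-i·1·4.4431}·d^3_{1,1}(1.1029)·e^{-i·1·4.5002}. Compute d first:
c=cos(1.1029/2)=0.851766, s=sin(1.1029/2)=0.523923; N=√[24·2·24·2]=48.000000
k∈{0,1,2} keeps every argument non-negative
  k=0: (−1)^0·48.0000/(48)·0.8518^6·0.5239^0 = +0.381875
  k=1: (−1)^1·48.0000/(6)·0.8518^4·0.5239^2 = -1.155860
  k=2: (−1)^2·48.0000/(8)·0.8518^2·0.5239^4 = +0.327990
d^3_{1,1}(1.1029) = +0.381875 -1.155860 +0.327990 = -0.445995
|D^3_{1,1}|² = |d^3_{1,1}(β)|² = (-0.445995)² = 0.198912 (the z-rotation phases have unit modulus)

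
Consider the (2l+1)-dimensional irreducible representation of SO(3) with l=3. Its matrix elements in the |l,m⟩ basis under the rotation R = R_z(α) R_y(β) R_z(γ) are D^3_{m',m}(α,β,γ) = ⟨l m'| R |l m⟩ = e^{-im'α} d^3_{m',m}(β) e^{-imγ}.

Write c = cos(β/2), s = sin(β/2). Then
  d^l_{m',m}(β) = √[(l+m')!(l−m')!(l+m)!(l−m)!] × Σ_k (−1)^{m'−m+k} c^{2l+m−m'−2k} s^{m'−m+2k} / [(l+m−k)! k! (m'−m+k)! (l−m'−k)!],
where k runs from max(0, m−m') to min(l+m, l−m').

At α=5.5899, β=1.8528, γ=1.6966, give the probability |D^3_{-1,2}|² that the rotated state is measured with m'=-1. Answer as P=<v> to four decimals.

D^3_{-1,2}(5.5899,1.8528,1.6966) = e^{-i·-1·5.5899}·d^3_{-1,2}(1.8528)·e^{-i·2·1.6966}. Compute d first:
Half-angle: c=0.600716, s=0.799463. N=√(2·24·120·1)=75.894664
k: max(0,(2)−(-1))=3 … min(3+(2),3−(-1))=4
  k=3: (−1)^0·75.8947/(12)·0.6007^3·0.7995^3 = +0.700538
  k=4: (−1)^1·75.8947/(24)·0.6007^1·0.7995^5 = -0.620383
d^3_{-1,2}(1.8528) = +0.700538 -0.620383 = +0.080155
|D^3_{-1,2}|² = |d^3_{-1,2}(β)|² = (+0.080155)² = 0.006425 (the z-rotation phases have unit modulus)

P=0.0064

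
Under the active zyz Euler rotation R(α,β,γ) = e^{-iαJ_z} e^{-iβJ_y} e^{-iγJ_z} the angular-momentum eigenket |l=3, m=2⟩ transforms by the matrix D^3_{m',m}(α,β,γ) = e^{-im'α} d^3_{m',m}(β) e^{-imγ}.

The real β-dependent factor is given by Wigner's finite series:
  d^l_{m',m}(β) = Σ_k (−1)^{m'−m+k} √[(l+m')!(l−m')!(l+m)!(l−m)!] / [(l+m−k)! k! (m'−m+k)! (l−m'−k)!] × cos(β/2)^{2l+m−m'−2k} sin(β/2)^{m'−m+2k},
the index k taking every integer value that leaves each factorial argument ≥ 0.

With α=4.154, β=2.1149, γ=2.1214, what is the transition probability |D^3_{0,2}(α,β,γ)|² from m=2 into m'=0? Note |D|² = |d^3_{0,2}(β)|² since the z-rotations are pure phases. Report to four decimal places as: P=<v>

D^3_{0,2}(4.154,2.1149,2.1214) = e^{-i·0·4.154}·d^3_{0,2}(2.1149)·e^{-i·2·2.1214}. Compute d first:
Half-angle: c=0.491095, s=0.871106. N=√(6·6·120·1)=65.726707
k∈{2,3} keeps every argument non-negative
  k=2: (−1)^0·65.7267/(12)·0.4911^4·0.8711^2 = +0.241749
  k=3: (−1)^1·65.7267/(12)·0.4911^2·0.8711^4 = -0.760634
d^3_{0,2}(2.1149) = +0.241749 -0.760634 = -0.518885
|D^3_{0,2}|² = |d^3_{0,2}(β)|² = (-0.518885)² = 0.269242 (the z-rotation phases have unit modulus)

P=0.2692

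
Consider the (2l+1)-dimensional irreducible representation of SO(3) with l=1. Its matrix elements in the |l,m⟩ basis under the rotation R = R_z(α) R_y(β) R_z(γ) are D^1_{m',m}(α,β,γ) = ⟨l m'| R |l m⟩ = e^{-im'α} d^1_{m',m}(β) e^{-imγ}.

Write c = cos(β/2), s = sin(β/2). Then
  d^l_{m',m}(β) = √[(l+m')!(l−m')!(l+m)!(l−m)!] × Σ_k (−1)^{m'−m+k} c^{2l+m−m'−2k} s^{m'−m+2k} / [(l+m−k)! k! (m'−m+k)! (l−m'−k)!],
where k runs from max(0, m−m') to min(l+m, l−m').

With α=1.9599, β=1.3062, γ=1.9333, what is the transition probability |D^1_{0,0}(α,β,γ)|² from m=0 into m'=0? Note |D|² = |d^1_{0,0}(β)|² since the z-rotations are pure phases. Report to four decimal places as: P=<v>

D^1_{0,0}(1.9599,1.3062,1.9333) = e^{-i·0·1.9599}·d^1_{0,0}(1.3062)·e^{-i·0·1.9333}. Compute d first:
With c≡cos(β/2)=0.794204 and s≡sin(β/2)=0.607651, N=[1·1·1·1]^{1/2}=1.000000
k: max(0,(0)−(0))=0 … min(1+(0),1−(0))=1
  k=0: (−1)^0·1.0000/(1)·0.7942^2·0.6077^0 = +0.630760
  k=1: (−1)^1·1.0000/(1)·0.7942^0·0.6077^2 = -0.369240
d^1_{0,0}(1.3062) = +0.630760 -0.369240 = +0.261520
|D^1_{0,0}|² = |d^1_{0,0}(β)|² = (+0.261520)² = 0.068393 (the z-rotation phases have unit modulus)

P=0.0684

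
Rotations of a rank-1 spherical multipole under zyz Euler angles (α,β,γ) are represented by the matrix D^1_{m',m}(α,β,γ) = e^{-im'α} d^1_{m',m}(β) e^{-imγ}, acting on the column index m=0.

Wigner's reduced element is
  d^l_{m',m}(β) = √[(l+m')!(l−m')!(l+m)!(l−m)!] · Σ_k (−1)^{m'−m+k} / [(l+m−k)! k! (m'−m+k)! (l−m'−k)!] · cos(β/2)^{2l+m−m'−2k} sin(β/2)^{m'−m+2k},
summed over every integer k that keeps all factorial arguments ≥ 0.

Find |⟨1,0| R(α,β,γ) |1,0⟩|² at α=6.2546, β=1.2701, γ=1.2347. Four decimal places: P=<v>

First d^1_{0,0}(β=1.2701), then the phase factors e^{-i(0)α} and e^{-i(0)γ}:
Half-angle: c=0.805042, s=0.593218. N=√(1·1·1·1)=1.000000
k: max(0,(0)−(0))=0 … min(1+(0),1−(0))=1
  k=0: (−1)^0·1.0000/(1)·0.8050^2·0.5932^0 = +0.648093
  k=1: (−1)^1·1.0000/(1)·0.8050^0·0.5932^2 = -0.351907
d^1_{0,0}(1.2701) = +0.648093 -0.351907 = +0.296185
|D^1_{0,0}|² = |d^1_{0,0}(β)|² = (+0.296185)² = 0.087726 (the z-rotation phases have unit modulus)

P=0.0877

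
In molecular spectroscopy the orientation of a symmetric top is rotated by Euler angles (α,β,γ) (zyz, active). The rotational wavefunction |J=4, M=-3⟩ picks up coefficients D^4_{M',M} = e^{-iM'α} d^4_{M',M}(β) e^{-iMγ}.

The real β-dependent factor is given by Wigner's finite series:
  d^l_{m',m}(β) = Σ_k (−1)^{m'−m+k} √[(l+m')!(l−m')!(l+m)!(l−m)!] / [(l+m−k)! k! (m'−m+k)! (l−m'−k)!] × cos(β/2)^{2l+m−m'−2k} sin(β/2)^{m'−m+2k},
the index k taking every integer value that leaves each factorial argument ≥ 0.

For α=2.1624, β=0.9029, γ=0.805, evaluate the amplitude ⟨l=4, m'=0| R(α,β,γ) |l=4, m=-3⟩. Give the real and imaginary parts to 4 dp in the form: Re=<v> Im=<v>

D^4_{0,-3}(2.1624,0.9029,0.805) = e^{-i·0·2.1624}·d^4_{0,-3}(0.9029)·e^{-i·-3·0.805}. Compute d first:
Half-angle: c=0.899815, s=0.436271. N=√(24·24·1·5040)=1703.830978
Admissible k: 0..1 (factorial args all ≥0)
  k=0: (−1)^3·1703.8310/(144)·0.8998^5·0.4363^3 = -0.579561
  k=1: (−1)^4·1703.8310/(144)·0.8998^3·0.4363^5 = +0.136240
d^4_{0,-3}(0.9029) = -0.579561 +0.136240 = -0.443321
Phases: e^{-i·(0)·2.1624}=+1.000000+0.000000i, e^{-i·(-3)·0.805}=-0.747442+0.664327i ⇒ D=+0.331357-0.294510i

Re=0.3314 Im=-0.2945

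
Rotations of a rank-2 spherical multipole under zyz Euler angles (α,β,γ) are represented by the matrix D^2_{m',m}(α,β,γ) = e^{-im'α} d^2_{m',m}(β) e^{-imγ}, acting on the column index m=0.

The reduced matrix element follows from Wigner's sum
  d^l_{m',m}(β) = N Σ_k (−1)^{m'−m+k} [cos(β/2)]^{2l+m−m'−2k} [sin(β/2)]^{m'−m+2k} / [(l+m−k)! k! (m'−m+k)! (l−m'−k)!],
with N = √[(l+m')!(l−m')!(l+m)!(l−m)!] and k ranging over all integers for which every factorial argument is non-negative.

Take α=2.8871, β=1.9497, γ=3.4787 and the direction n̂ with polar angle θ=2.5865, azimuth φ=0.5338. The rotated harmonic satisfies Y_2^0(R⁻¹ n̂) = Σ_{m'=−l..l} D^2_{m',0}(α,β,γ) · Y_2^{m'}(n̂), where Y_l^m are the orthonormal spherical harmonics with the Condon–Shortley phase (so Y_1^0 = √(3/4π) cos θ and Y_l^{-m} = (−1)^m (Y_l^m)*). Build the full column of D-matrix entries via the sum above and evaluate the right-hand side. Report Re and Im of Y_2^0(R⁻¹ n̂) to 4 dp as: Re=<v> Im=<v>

Need the full column D^2_{m',0} for m'=−2..2 at α=2.8871, β=1.9497, γ=3.4787.
cos(β/2)=0.561292, sin(β/2)=0.827618
d^2_{-2,0}: single k=2 term ⇒ +0.528583;  D = +0.461580-0.257574i
d^2_{-1,0}: k∈[1..2] ⇒ +0.358486 -0.779388 = -0.420902;  D = +0.407345-0.105964i
d^2_{0,0}: k∈[0..2] ⇒ +0.099256 -0.863172 +0.469158 = -0.294759;  D = -0.294759+0.000000i
d^2_{1,0}: k∈[0..1] ⇒ -0.358486 +0.779388 = +0.420902;  D = -0.407345-0.105964i
d^2_{2,0}: single k=0 term ⇒ +0.528583;  D = +0.461580+0.257574i
Y_2^{m'}(θ=2.5865,φ=0.5338) and Σ D·Y over m':
  (+0.4616-0.2576i)·(+0.0517-0.0940i)  (+0.4073-0.1060i)·(-0.2979+0.1761i)  (-0.2948+0.0000i)·(+0.3680+0.0000i)  (-0.4073-0.1060i)·(+0.2979+0.1761i)  (+0.4616+0.2576i)·(+0.0517+0.0940i)
Y_2^0(R⁻¹ n̂) = -0.314490+0.000000i

Re=-0.3145 Im=0.0000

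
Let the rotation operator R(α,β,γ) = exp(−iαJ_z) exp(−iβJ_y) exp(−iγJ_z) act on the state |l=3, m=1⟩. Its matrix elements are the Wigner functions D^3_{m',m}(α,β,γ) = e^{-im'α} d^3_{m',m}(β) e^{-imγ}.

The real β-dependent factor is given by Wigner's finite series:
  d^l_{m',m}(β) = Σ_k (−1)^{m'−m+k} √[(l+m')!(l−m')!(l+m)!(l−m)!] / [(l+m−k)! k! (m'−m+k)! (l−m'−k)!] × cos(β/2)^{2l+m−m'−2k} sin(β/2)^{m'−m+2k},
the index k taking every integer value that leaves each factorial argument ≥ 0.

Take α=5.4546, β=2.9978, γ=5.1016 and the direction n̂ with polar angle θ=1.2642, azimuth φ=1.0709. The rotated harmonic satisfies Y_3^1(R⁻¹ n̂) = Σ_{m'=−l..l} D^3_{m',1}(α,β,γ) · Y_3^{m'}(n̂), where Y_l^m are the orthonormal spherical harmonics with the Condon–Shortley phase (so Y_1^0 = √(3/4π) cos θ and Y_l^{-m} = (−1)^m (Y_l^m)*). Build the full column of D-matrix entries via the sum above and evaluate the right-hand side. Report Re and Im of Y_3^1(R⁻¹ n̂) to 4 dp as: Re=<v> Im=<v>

Need the full column D^3_{m',1} for m'=−3..3 at α=5.4546, β=2.9978, γ=5.1016.
cos(β/2)=0.071834, sin(β/2)=0.997417
d^3_{-3,1}: single k=4 term ⇒ +0.019780;  D = +0.005211-0.019081i
d^3_{-2,1}: k∈[3..4] ⇒ +0.002326 -0.224241 = -0.221915;  D = -0.197288+0.101606i
d^3_{-1,1}: k∈[2..4] ⇒ +0.000159 -0.040857 +0.984599 = +0.943902;  D = +0.885700+0.326320i
d^3_{0,1}: k∈[1..3] ⇒ +0.000007 -0.003822 +0.245644 = +0.241828;  D = +0.091764+0.223741i
d^3_{1,1}: k∈[0..2] ⇒ +0.000000 -0.000212 +0.030642 = +0.030431;  D = -0.012944+0.027540i
d^3_{2,1}: k∈[0..1] ⇒ -0.000006 +0.002326 = +0.002320;  D = -0.002215+0.000692i
d^3_{3,1}: single k=0 term ⇒ +0.000103;  D = -0.000089-0.000051i
Y_3^{m'}(θ=1.2642,φ=1.0709) and Σ D·Y over m':
  (+0.0052-0.0191i)·(-0.3606+0.0257i)  (-0.1973+0.1016i)·(-0.1515-0.2359i)  (+0.8857+0.3263i)·(-0.0804+0.1472i)  (+0.0918+0.2237i)·(-0.2866+0.0000i)  (-0.0129+0.0275i)·(+0.0804+0.1472i)  (-0.0022+0.0007i)·(-0.1515+0.2359i)  (-0.0001-0.0001i)·(+0.3606+0.0257i)
Y_3^1(R⁻¹ n̂) = -0.098061+0.077866i

Re=-0.0981 Im=0.0779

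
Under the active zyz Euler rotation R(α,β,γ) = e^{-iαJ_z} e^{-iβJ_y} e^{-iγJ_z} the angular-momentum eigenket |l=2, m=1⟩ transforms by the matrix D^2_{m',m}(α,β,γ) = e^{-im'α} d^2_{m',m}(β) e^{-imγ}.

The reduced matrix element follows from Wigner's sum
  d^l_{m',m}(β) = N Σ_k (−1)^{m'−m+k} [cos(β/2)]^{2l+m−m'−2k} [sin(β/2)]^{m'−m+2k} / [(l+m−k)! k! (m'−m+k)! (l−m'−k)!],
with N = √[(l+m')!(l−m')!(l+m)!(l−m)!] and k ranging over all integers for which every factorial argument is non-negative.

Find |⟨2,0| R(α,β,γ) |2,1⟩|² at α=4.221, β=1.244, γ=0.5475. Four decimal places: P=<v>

D^2_{0,1}(4.221,1.244,0.5475) = e^{-i·0·4.221}·d^2_{0,1}(1.244)·e^{-i·1·0.5475}. Compute d first:
With c≡cos(β/2)=0.812715 and s≡sin(β/2)=0.582662, N=[2·2·6·1]^{1/2}=4.898979
Admissible k: 1..2 (factorial args all ≥0)
  k=1: (−1)^0·4.8990/(2)·0.8127^3·0.5827^1 = +0.766137
  k=2: (−1)^1·4.8990/(2)·0.8127^1·0.5827^3 = -0.393789
d^2_{0,1}(1.244) = +0.766137 -0.393789 = +0.372348
|D^2_{0,1}|² = |d^2_{0,1}(β)|² = (+0.372348)² = 0.138643 (the z-rotation phases have unit modulus)

P=0.1386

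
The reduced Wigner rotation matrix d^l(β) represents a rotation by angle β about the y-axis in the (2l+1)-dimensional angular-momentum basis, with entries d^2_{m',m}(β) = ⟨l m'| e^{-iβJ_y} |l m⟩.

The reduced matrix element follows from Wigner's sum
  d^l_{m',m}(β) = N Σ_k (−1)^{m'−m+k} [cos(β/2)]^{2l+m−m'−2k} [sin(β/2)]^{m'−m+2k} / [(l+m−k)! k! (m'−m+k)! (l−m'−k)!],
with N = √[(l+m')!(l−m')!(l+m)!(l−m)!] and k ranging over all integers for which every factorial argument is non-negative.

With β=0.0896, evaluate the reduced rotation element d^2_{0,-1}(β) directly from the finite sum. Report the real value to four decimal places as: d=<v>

d^2_{0,-1}(β=0.0896) via Wigner's sum:
c=cos(0.0896/2)=0.998997, s=sin(0.0896/2)=0.044785; N=√[2·2·1·6]=4.898979
The bounds max(0,m−m')=0 and min(l+m,l−m')=1 give 2 terms
  k=0: (−1)^1·4.8990/(2)·0.9990^3·0.0448^1 = -0.109371
  k=1: (−1)^2·4.8990/(2)·0.9990^1·0.0448^3 = +0.000220
d^2_{0,-1}(0.0896) = -0.109371 +0.000220 = -0.109151

d=-0.1092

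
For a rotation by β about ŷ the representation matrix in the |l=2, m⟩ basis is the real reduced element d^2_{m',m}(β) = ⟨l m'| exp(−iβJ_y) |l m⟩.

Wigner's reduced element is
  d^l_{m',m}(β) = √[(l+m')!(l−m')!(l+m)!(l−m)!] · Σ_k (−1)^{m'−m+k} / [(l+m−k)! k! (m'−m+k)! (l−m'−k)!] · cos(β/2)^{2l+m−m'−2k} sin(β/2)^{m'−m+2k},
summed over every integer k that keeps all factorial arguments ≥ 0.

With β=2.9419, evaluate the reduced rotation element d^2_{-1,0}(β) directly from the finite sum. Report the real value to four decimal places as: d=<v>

d^2_{-1,0}(β=2.9419) via Wigner's sum:
Half-angle: c=0.099681, s=0.995019. N=√(1·6·2·2)=4.898979
Admissible k: 1..2 (factorial args all ≥0)
  k=1: (−1)^0·4.8990/(2)·0.0997^3·0.9950^1 = +0.002414
  k=2: (−1)^1·4.8990/(2)·0.0997^1·0.9950^3 = -0.240536
d^2_{-1,0}(2.9419) = +0.002414 -0.240536 = -0.238122

d=-0.2381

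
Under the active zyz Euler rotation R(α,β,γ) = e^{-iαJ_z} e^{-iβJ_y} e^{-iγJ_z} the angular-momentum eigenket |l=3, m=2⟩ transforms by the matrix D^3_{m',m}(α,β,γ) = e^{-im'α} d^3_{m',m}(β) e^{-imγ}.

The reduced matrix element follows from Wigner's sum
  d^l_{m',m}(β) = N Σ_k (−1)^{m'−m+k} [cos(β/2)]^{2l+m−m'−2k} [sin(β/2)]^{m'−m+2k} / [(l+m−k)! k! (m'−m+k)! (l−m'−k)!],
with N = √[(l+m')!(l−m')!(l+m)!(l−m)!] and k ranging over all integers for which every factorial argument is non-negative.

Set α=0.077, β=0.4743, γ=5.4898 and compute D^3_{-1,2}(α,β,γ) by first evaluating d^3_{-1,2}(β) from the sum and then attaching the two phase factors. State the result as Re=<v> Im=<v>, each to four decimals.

First d^3_{-1,2}(β=0.4743), then the phase factors e^{-i(-1)α} and e^{-i(2)γ}:
c=cos(0.4743/2)=0.972011, s=sin(0.4743/2)=0.234933; N=√[2·24·120·1]=75.894664
The bounds max(0,m−m')=3 and min(l+m,l−m')=4 give 2 terms
  k=3: (−1)^0·75.8947/(12)·0.9720^3·0.2349^3 = +0.075314
  k=4: (−1)^1·75.8947/(24)·0.9720^1·0.2349^5 = -0.002200
d^3_{-1,2}(0.4743) = +0.075314 -0.002200 = +0.073115
Phases: e^{-i·(-1)·0.077}=+0.997037+0.076924i, e^{-i·(2)·5.4898}=-0.015974+0.999872i ⇒ D=-0.006788+0.072799i

Re=-0.0068 Im=0.0728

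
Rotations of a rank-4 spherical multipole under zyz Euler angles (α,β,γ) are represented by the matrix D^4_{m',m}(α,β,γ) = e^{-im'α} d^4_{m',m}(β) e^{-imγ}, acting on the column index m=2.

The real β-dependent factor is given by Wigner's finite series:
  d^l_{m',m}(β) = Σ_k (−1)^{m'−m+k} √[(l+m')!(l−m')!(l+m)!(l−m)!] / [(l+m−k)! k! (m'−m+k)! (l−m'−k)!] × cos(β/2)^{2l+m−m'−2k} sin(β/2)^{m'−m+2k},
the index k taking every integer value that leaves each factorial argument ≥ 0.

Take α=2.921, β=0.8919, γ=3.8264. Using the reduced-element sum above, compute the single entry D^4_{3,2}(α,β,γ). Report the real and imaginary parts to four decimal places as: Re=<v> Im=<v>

D^4_{3,2}(2.921,0.8919,3.8264) = e^{-i·3·2.921}·d^4_{3,2}(0.8919)·e^{-i·2·3.8264}. Compute d first:
c=cos(0.8919/2)=0.902201, s=sin(0.8919/2)=0.431315; N=√[5040·1·720·2]=2693.993318
The bounds max(0,m−m')=0 and min(l+m,l−m')=1 give 2 terms
  k=0: (−1)^1·2693.9933/(720)·0.9022^7·0.4313^1 = -0.785205
  k=1: (−1)^2·2693.9933/(240)·0.9022^5·0.4313^3 = +0.538377
d^4_{3,2}(0.8919) = -0.785205 +0.538377 = -0.246828
Phases: e^{-i·(3)·2.921}=-0.788901-0.614520i, e^{-i·(2)·3.8264}=+0.199827-0.979831i ⇒ D=+0.187532-0.160485i

Re=0.1875 Im=-0.1605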